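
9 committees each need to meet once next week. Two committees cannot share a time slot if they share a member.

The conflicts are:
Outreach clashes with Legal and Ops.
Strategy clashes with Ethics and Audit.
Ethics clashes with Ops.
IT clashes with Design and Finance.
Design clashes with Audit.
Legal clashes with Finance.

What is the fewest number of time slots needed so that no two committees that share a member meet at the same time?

3

The cycle Audit-Strategy-Ethics-Ops-Outreach-Legal-Finance-IT-Design-Audit has odd length 9, so it cannot be 2-colored; at least 3 time slots are needed.
Using 3 time slots: Outreach=1, Strategy=2, Ethics=1, IT=2, Design=1, Legal=2, Finance=1, Audit=3, Ops=2. No two conflicting committees share a time slot.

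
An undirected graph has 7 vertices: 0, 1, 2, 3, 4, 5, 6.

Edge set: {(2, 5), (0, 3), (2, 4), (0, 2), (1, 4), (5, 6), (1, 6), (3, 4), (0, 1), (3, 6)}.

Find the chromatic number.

The cycle 0-3-6-5-2-0 has odd length 5, so it cannot be 2-colored; at least 3 colors are needed.
3 colors suffice: color a → {0, 4, 6}; color b → {1, 2, 3}; color c → {5}. Each edge has distinct colors on its endpoints.

3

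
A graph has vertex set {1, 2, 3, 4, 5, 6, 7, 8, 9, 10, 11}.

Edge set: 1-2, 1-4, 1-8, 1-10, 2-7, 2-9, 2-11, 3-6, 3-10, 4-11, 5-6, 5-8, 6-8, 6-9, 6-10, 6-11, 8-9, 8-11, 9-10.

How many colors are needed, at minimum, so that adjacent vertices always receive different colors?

5, 6, 8 are mutually adjacent, so at least 3 colors are needed.
3 colors suffice: 1=c, 2=a, 3=c, 4=a, 5=c, 6=a, 7=b, 8=b, 9=c, 10=b, 11=c. No two adjacent vertices share a color.

3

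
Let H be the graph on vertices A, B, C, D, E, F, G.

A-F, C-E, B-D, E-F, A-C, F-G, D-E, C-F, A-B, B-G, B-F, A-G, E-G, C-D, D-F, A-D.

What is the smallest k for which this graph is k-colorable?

4

A, B, F, G form a clique, so at least 4 colors are needed.
A valid assignment using 4 colors: A=3, B=4, C=4, D=2, E=3, F=1, G=2. Each edge has distinct colors on its endpoints.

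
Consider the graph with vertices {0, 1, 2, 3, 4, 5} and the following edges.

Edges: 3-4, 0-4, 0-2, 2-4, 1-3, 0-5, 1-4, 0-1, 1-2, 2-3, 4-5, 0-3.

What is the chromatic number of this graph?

0, 1, 2, 3, 4 are pairwise adjacent (a clique of size 5), so at least 5 colors are needed.
5 colors suffice: 0=blue, 1=green, 2=purple, 3=yellow, 4=red, 5=green. Each edge has distinct colors on its endpoints.

5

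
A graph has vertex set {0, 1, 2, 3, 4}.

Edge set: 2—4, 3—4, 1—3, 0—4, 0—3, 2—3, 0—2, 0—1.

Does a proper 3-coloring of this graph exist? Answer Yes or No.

0, 2, 3, 4 are mutually adjacent (a clique of size 4), so at least 4 colors are needed.
So 3 colors are not enough.

No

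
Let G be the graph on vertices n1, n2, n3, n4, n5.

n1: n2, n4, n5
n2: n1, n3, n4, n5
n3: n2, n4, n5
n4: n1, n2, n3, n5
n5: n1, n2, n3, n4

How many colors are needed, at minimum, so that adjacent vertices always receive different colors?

4

n1, n2, n4, n5 are pairwise adjacent (a clique of size 4), so at least 4 colors are needed.
4 colors suffice: color 1 → {n4}; color 2 → {n5}; color 3 → {n2}; color 4 → {n1, n3}. No two adjacent vertices share a color.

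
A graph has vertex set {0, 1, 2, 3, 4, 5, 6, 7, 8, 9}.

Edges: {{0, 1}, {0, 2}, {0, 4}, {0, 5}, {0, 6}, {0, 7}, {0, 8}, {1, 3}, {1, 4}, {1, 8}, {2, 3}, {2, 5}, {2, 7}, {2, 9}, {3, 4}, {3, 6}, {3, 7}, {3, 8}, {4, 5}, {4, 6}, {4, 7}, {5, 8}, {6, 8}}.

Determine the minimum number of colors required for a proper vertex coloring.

0, 4, 7 are mutually adjacent, so at least 3 colors are needed.
3 colors suffice: color a → {0, 3, 9}; color b → {2, 4, 8}; color c → {1, 5, 6, 7}. Each edge has distinct colors on its endpoints.

3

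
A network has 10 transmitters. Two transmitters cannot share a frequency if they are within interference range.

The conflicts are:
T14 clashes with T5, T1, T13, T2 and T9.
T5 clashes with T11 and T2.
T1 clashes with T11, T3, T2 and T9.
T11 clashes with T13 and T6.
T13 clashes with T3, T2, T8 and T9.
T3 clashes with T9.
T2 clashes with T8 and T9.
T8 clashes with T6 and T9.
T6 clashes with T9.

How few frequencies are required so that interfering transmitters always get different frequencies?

T13, T2, T8, T9 are mutually in conflict, so at least 4 frequencies are needed.
4 frequencies suffice: frequency 1 → {T11, T9}; frequency 2 → {T3, T2, T6}; frequency 3 → {T5, T1, T13}; frequency 4 → {T14, T8}. Every pair that conflicts lands in different frequencies.

4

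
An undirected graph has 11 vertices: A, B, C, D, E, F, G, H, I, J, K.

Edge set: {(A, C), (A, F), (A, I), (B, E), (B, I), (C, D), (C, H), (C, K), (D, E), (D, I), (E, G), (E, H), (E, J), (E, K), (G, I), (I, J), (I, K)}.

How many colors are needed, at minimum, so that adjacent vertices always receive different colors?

I and K are adjacent, so at least 2 colors are needed.
2 colors suffice: color 1 → {C, E, F, I}; color 2 → {A, B, D, G, H, J, K}. Every edge joins two different colors.

2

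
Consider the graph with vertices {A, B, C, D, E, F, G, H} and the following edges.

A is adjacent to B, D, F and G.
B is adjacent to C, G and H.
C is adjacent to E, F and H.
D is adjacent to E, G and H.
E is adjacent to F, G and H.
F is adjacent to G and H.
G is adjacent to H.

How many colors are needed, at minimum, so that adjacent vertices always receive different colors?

4

C, E, F, H are mutually adjacent (a clique of size 4), so at least 4 colors are needed.
4 colors suffice: color 1 → {C, G}; color 2 → {A, H}; color 3 → {B, E}; color 4 → {D, F}. Each edge has distinct colors on its endpoints.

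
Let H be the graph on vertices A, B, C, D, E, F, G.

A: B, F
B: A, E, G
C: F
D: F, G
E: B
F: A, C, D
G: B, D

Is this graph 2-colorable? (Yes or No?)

The cycle B-G-D-F-A-B has odd length 5, so it cannot be 2-colored; at least 3 colors are needed.
So 2 colors are not enough.

No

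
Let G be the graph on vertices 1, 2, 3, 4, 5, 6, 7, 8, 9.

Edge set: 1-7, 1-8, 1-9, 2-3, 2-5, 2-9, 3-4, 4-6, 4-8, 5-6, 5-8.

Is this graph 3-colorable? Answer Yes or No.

The chromatic number is 3. The cycle 4-6-5-2-3-4 has odd length 5, so it cannot be 2-colored; at least 3 colors are needed.
3 colors suffice: 1=a, 2=b, 3=c, 4=a, 5=a, 6=b, 7=b, 8=b, 9=c.
That is already a proper 3-coloring.

Yes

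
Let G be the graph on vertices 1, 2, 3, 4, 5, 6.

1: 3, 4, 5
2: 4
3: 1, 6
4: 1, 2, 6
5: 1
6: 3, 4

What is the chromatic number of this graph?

1 and 4 are adjacent, so at least 2 colors are needed.
2 colors suffice: color red → {1, 2, 6}; color blue → {3, 4, 5}. Every edge joins two different colors.

2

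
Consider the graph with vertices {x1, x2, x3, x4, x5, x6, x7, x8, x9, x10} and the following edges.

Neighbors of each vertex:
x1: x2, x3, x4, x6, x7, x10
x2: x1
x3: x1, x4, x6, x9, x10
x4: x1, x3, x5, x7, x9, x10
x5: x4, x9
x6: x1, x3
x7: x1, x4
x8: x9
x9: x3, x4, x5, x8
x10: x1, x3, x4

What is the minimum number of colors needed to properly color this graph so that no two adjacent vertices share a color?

4

x1, x3, x4, x10 are mutually adjacent (a clique of size 4), so at least 4 colors are needed.
4 colors suffice: color 1 → {x1, x9}; color 2 → {x2, x4, x6, x8}; color 3 → {x3, x5, x7}; color 4 → {x10}. Every edge joins two different colors.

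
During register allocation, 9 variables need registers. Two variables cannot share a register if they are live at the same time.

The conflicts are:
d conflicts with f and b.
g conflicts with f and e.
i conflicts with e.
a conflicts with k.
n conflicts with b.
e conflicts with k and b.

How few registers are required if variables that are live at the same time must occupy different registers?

The cycle g-e-b-d-f-g has odd length 5, so it cannot be 2-colored; at least 3 registers are needed.
Using 3 registers: d=1, g=2, i=2, a=1, f=3, n=1, e=1, k=2, b=2. Each listed conflict is separated.

3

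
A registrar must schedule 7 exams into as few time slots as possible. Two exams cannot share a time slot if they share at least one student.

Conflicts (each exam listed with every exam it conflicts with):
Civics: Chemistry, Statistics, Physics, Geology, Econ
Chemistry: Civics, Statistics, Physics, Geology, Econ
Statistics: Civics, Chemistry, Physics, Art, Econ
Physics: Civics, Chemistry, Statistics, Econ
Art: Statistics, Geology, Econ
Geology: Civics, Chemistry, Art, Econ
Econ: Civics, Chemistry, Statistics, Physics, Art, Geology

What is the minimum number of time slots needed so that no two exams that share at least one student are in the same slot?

Civics, Chemistry, Statistics, Physics, Econ are mutually in conflict, so at least 5 time slots are needed.
5 time slots suffice: Civics=3, Chemistry=4, Statistics=2, Physics=5, Art=3, Geology=2, Econ=1. No two conflicting exams share a time slot.

5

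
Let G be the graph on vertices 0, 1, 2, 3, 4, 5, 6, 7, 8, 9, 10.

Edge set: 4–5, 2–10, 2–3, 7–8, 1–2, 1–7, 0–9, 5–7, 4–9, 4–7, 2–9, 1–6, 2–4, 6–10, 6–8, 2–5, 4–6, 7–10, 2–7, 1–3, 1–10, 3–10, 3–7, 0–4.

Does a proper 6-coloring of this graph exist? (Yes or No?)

Yes

The chromatic number is 5. 1, 2, 3, 7, 10 are pairwise adjacent (a clique of size 5), so at least 5 colors are needed.
5 colors suffice: color red → {6, 7, 9}; color blue → {0, 2, 8}; color green → {1, 4}; color yellow → {5, 10}; color purple → {3}.
Since 6 ≥ 5, a proper 6-coloring certainly exists.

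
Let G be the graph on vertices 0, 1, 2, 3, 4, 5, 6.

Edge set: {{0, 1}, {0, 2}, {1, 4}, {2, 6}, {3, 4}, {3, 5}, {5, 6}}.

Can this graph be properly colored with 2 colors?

The cycle 1-4-3-5-6-2-0-1 has odd length 7, so it cannot be 2-colored; at least 3 colors are needed.
So 2 colors are not enough.

No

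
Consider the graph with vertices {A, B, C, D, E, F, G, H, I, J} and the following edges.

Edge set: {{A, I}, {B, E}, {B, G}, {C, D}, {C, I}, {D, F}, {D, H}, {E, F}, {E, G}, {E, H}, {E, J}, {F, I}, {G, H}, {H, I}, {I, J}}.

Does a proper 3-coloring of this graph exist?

Yes

The chromatic number is 3. B, E, G are mutually adjacent, so at least 3 colors are needed.
A valid assignment using 3 colors: A=2, B=2, C=2, D=1, E=1, F=2, G=3, H=2, I=1, J=2.
That is already a proper 3-coloring.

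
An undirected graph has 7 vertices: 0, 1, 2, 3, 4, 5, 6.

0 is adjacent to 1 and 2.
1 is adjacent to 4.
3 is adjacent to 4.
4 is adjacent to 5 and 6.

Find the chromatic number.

2

1 and 4 are adjacent, so at least 2 colors are needed.
A valid assignment using 2 colors: 0=red, 1=blue, 2=blue, 3=blue, 4=red, 5=blue, 6=blue. Every edge joins two different colors.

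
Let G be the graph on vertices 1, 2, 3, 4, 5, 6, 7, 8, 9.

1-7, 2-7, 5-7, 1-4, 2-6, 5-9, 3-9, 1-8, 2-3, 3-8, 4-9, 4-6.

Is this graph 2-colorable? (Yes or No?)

The cycle 2-3-8-1-7-2 has odd length 5, so it cannot be 2-colored; at least 3 colors are needed.
So 2 colors are not enough.

No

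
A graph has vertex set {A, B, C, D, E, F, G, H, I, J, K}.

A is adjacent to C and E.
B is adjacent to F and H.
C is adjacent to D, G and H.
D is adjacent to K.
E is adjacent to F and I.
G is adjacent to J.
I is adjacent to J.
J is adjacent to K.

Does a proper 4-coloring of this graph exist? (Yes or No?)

Yes

The chromatic number is 3. The cycle K-J-G-C-D-K has odd length 5, so it cannot be 2-colored; at least 3 colors are needed.
3 colors suffice: color 1 → {B, C, E, J}; color 2 → {A, D, F, G, H, I}; color 3 → {K}.
Since 4 ≥ 3, a proper 4-coloring certainly exists.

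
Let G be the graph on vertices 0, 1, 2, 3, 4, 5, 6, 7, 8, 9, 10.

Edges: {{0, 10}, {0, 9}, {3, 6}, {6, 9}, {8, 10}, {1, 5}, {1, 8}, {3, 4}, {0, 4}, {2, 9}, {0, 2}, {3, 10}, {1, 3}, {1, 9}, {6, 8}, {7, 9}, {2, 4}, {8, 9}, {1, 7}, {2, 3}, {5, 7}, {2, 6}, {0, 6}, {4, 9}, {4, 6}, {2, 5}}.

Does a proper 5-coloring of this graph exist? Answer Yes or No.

Yes

The chromatic number is 5. 0, 2, 4, 6, 9 are mutually adjacent (a clique of size 5), so at least 5 colors are needed.
A valid assignment using 5 colors: 0=purple, 1=blue, 2=green, 3=red, 4=yellow, 5=red, 6=blue, 7=green, 8=green, 9=red, 10=blue.
That is already a proper 5-coloring.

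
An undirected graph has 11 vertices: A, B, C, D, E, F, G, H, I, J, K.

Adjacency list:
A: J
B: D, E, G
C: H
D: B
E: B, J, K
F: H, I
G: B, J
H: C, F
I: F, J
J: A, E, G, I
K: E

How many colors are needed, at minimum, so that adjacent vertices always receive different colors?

2

B and E are adjacent, so at least 2 colors are needed.
A valid assignment using 2 colors: A=2, B=1, C=1, D=2, E=2, F=1, G=2, H=2, I=2, J=1, K=1. Every edge joins two different colors.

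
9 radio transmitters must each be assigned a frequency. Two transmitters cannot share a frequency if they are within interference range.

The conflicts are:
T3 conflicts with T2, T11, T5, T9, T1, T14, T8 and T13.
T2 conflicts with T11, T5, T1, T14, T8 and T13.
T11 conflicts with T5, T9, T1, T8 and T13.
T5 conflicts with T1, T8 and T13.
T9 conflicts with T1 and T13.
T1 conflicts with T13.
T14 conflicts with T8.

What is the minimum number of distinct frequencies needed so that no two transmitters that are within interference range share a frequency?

6

T3, T2, T11, T5, T1, T13 all conflict with each other, so at least 6 frequencies are needed.
A valid assignment using 6 frequencies: T3=1, T2=3, T11=2, T5=4, T9=3, T1=6, T14=2, T8=5, T13=5. Each listed conflict is separated.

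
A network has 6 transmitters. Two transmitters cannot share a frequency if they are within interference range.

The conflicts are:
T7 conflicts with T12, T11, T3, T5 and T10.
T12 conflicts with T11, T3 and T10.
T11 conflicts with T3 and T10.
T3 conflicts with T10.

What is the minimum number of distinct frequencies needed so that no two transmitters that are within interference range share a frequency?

5

T7, T12, T11, T3, T10 all conflict with each other, so at least 5 frequencies are needed.
5 frequencies suffice: frequency 1 → {T7}; frequency 2 → {T11, T5}; frequency 3 → {T12}; frequency 4 → {T3}; frequency 5 → {T10}. No two conflicting transmitters share a frequency.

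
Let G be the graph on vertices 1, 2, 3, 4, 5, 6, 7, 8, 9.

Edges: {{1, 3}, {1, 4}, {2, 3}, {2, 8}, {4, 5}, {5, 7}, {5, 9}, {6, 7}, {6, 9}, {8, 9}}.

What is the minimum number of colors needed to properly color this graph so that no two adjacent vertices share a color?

The cycle 2-3-1-4-5-9-8-2 has odd length 7, so it cannot be 2-colored; at least 3 colors are needed.
3 colors suffice: color red → {3, 4, 7, 9}; color blue → {1, 5, 6, 8}; color green → {2}. No two adjacent vertices share a color.

3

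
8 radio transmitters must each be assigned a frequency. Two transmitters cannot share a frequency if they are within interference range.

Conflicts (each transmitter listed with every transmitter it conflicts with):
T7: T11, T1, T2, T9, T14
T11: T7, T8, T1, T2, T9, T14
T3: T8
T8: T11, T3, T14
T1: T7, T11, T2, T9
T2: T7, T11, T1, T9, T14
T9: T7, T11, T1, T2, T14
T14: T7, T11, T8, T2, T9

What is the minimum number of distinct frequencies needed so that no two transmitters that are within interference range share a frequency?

T7, T11, T1, T2, T9 are mutually in conflict, so at least 5 frequencies are needed.
5 frequencies suffice: frequency 1 → {T11, T3}; frequency 2 → {T7, T8}; frequency 3 → {T1, T14}; frequency 4 → {T9}; frequency 5 → {T2}. No two conflicting transmitters share a frequency.

5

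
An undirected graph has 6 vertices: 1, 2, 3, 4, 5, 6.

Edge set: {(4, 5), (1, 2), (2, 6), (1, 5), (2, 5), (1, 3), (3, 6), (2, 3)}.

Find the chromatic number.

1, 2, 3 form a triangle, so at least 3 colors are needed.
3 colors suffice: color red → {2, 4}; color blue → {3, 5}; color green → {1, 6}. No two adjacent vertices share a color.

3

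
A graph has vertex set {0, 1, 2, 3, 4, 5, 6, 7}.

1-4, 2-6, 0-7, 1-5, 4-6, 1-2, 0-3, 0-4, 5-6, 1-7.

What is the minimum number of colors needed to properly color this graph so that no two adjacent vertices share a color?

2

1 and 2 are adjacent, so at least 2 colors are needed.
2 colors suffice: color red → {0, 1, 6}; color blue → {2, 3, 4, 5, 7}. No two adjacent vertices share a color.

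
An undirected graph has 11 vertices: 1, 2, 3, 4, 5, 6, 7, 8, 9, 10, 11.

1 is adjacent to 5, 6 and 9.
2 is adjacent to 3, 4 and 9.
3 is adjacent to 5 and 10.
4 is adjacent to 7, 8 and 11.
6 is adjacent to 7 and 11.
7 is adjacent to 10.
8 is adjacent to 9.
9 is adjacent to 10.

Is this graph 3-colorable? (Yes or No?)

Yes

The chromatic number is 3. The cycle 1-9-2-3-5-1 has odd length 5, so it cannot be 2-colored; at least 3 colors are needed.
3 colors suffice: 1=blue, 2=blue, 3=red, 4=red, 5=green, 6=red, 7=green, 8=blue, 9=red, 10=blue, 11=blue.
That is already a proper 3-coloring.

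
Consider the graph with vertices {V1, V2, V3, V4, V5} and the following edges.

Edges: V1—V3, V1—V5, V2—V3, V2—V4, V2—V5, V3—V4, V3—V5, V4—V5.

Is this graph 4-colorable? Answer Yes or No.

The chromatic number is 4. V2, V3, V4, V5 are pairwise adjacent (a clique of size 4), so at least 4 colors are needed.
4 colors suffice: color R → {V5}; color B → {V3}; color G → {V1, V4}; color Y → {V2}.
That is already a proper 4-coloring.

Yes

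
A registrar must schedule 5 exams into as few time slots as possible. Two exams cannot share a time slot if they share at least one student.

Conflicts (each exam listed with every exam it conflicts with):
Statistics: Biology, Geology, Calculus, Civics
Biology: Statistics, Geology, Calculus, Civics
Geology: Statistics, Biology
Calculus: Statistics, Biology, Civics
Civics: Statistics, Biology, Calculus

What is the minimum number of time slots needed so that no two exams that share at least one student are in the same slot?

Statistics, Biology, Calculus, Civics are mutually in conflict, so at least 4 time slots are needed.
4 time slots suffice: time slot 1 → {Biology}; time slot 2 → {Statistics}; time slot 3 → {Geology, Calculus}; time slot 4 → {Civics}. No two conflicting exams share a time slot.

4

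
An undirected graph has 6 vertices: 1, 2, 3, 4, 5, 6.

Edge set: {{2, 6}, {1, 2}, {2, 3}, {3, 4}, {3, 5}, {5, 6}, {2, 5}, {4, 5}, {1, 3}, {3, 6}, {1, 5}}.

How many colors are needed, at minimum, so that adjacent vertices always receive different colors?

1, 2, 3, 5 form a clique, so at least 4 colors are needed.
A valid assignment using 4 colors: 1=yellow, 2=green, 3=blue, 4=green, 5=red, 6=yellow. Each edge has distinct colors on its endpoints.

4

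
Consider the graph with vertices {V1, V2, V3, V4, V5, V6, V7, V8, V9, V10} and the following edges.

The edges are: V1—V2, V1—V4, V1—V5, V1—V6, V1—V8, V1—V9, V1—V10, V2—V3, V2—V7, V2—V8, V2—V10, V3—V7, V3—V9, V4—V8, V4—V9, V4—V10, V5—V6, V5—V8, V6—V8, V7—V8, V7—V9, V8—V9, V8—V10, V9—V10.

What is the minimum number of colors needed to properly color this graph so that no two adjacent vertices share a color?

V1, V4, V8, V9, V10 are mutually adjacent (a clique of size 5), so at least 5 colors are needed.
5 colors suffice: V1=2, V2=3, V3=1, V4=5, V5=4, V6=3, V7=2, V8=1, V9=3, V10=4. Every edge joins two different colors.

5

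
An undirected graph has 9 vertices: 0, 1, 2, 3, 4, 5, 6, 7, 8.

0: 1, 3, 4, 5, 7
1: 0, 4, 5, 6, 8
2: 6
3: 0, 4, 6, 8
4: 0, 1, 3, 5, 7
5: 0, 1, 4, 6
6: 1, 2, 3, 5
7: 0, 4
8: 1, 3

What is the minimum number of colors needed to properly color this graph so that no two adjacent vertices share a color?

0, 1, 4, 5 are pairwise adjacent (a clique of size 4), so at least 4 colors are needed.
One proper 4-coloring: 0=c, 1=a, 2=a, 3=a, 4=b, 5=d, 6=b, 7=a, 8=b. Every edge joins two different colors.

4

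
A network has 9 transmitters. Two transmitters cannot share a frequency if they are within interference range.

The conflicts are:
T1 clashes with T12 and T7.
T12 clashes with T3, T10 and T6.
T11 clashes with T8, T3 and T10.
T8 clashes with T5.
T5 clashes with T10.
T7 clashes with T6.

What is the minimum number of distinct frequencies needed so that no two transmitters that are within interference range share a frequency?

2

T12 and T3 conflict, so at least 2 frequencies are needed.
2 frequencies suffice: frequency 1 → {T12, T11, T5, T7}; frequency 2 → {T1, T8, T3, T10, T6}. Each listed conflict is separated.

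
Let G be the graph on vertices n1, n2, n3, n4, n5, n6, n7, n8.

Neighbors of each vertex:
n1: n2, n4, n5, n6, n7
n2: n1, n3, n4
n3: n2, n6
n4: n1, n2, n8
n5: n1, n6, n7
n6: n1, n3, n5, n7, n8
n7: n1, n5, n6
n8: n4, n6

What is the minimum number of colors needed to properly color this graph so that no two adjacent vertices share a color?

4

n1, n5, n6, n7 are mutually adjacent (a clique of size 4), so at least 4 colors are needed.
A valid assignment using 4 colors: n1=2, n2=1, n3=2, n4=3, n5=3, n6=1, n7=4, n8=2. Every edge joins two different colors.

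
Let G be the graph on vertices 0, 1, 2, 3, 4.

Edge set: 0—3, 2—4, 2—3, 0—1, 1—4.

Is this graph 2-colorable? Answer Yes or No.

No

The cycle 0-1-4-2-3-0 has odd length 5, so it cannot be 2-colored; at least 3 colors are needed.
So 2 colors are not enough.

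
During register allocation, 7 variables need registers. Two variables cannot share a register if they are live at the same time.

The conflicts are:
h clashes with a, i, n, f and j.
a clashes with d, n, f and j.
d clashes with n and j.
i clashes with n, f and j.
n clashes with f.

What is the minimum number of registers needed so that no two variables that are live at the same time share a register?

h, i, n, f pairwise conflict, so at least 4 registers are needed.
4 registers suffice: register 1 → {h, d}; register 2 → {n, j}; register 3 → {a, i}; register 4 → {f}. Every pair that conflicts lands in different registers.

4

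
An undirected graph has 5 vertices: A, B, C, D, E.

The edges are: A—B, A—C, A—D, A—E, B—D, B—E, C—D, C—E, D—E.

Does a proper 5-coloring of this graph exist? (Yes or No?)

The chromatic number is 4. A, B, D, E form a clique, so at least 4 colors are needed.
4 colors suffice: color red → {E}; color blue → {D}; color green → {A}; color yellow → {B, C}.
Since 5 ≥ 4, a proper 5-coloring certainly exists.

Yes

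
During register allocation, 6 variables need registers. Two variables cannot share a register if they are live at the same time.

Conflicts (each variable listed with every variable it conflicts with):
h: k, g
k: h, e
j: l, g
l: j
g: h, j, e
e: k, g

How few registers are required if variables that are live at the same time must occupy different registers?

h and k conflict, so at least 2 registers are needed.
2 registers suffice: h=2, k=1, j=2, l=1, g=1, e=2. Every pair that conflicts lands in different registers.

2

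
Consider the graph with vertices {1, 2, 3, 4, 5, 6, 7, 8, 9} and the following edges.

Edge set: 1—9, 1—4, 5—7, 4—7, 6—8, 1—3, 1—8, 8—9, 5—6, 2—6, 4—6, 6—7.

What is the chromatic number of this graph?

3

4, 6, 7 are pairwise adjacent, so at least 3 colors are needed.
3 colors suffice: color red → {1, 6}; color blue → {2, 3, 7, 8}; color green → {4, 5, 9}. Each edge has distinct colors on its endpoints.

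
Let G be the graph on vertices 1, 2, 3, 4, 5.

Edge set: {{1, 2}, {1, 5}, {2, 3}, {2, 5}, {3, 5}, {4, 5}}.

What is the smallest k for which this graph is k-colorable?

3

1, 2, 5 are mutually adjacent, so at least 3 colors are needed.
3 colors suffice: color red → {5}; color blue → {2, 4}; color green → {1, 3}. Each edge has distinct colors on its endpoints.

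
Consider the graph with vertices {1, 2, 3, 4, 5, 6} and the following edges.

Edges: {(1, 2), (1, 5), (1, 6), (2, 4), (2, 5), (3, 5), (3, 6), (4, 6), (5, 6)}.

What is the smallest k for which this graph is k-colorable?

3, 5, 6 form a triangle, so at least 3 colors are needed.
3 colors suffice: color red → {4, 5}; color blue → {2, 6}; color green → {1, 3}. Every edge joins two different colors.

3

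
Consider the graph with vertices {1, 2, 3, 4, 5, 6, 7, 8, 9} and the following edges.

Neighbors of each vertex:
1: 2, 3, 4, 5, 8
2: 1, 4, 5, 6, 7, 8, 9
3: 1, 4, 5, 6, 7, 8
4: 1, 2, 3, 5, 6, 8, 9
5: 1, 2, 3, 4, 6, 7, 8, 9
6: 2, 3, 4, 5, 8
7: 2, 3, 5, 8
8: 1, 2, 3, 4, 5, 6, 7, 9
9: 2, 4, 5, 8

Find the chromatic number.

5

1, 2, 4, 5, 8 are mutually adjacent (a clique of size 5), so at least 5 colors are needed.
5 colors suffice: color a → {8}; color b → {5}; color c → {4, 7}; color d → {2, 3}; color e → {1, 6, 9}. Each edge has distinct colors on its endpoints.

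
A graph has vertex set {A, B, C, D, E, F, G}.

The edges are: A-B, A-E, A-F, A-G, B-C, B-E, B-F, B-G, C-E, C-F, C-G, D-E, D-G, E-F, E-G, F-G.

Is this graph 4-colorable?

A, B, E, F, G are mutually adjacent (a clique of size 5), so at least 5 colors are needed.
So 4 colors are not enough.

No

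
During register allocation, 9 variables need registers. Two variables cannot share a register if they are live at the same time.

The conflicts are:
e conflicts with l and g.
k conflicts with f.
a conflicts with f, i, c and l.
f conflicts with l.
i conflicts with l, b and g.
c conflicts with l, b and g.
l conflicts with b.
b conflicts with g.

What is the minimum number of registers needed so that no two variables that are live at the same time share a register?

3

a, i, l pairwise conflict, so at least 3 registers are needed.
3 registers suffice: register 1 → {k, l, g}; register 2 → {e, f, i, c}; register 3 → {a, b}. Each listed conflict is separated.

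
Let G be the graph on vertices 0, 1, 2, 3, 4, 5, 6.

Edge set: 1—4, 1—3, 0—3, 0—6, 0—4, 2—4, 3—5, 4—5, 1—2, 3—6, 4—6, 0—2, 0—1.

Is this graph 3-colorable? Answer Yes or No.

0, 1, 2, 4 are pairwise adjacent (a clique of size 4), so at least 4 colors are needed.
So 3 colors are not enough.

No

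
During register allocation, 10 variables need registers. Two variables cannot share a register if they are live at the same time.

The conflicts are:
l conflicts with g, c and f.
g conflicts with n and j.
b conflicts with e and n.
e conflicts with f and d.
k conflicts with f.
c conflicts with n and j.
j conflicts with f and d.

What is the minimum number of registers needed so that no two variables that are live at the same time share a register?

l and g conflict, so at least 2 registers are needed.
2 registers suffice: register 1 → {l, e, k, n, j}; register 2 → {g, b, c, f, d}. Every pair that conflicts lands in different registers.

2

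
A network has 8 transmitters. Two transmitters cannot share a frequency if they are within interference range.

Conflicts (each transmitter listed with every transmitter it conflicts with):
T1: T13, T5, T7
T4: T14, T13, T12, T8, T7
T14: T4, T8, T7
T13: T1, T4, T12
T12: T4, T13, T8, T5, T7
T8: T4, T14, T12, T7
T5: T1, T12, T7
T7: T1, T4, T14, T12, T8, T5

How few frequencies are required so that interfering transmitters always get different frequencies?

T4, T12, T8, T7 are mutually in conflict, so at least 4 frequencies are needed.
4 frequencies suffice: T1=2, T4=3, T14=2, T13=1, T12=2, T8=4, T5=3, T7=1. No two conflicting transmitters share a frequency.

4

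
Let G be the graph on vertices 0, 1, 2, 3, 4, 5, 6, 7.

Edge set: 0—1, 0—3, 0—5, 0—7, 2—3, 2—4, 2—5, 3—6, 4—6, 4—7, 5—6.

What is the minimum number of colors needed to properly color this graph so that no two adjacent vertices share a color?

3

The cycle 0-5-6-4-7-0 has odd length 5, so it cannot be 2-colored; at least 3 colors are needed.
3 colors suffice: 0=a, 1=b, 2=a, 3=b, 4=b, 5=b, 6=a, 7=c. Every edge joins two different colors.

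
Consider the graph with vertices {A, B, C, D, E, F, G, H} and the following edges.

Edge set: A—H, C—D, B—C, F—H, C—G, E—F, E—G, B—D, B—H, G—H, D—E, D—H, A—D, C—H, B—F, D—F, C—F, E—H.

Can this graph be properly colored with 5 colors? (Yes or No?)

The chromatic number is 5. B, C, D, F, H form a clique, so at least 5 colors are needed.
A valid assignment using 5 colors: A=3, B=5, C=3, D=2, E=3, F=4, G=2, H=1.
That is already a proper 5-coloring.

Yes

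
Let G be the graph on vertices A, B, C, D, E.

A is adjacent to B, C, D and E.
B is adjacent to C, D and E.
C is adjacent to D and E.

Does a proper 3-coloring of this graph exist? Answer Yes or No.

No

A, B, C, E form a clique, so at least 4 colors are needed.
So 3 colors are not enough.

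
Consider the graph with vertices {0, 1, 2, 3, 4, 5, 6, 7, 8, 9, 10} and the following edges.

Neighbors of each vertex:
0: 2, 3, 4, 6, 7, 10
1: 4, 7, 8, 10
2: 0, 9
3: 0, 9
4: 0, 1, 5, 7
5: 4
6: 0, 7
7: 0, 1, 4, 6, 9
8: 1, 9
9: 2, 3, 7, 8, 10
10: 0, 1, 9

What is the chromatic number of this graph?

0, 6, 7 are pairwise adjacent, so at least 3 colors are needed.
3 colors suffice: 0=a, 1=a, 2=b, 3=b, 4=c, 5=a, 6=c, 7=b, 8=b, 9=a, 10=b. No two adjacent vertices share a color.

3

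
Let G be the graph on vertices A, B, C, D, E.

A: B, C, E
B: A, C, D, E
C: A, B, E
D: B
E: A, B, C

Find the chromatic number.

A, B, C, E are pairwise adjacent (a clique of size 4), so at least 4 colors are needed.
4 colors suffice: color red → {B}; color blue → {A, D}; color green → {E}; color yellow → {C}. Every edge joins two different colors.

4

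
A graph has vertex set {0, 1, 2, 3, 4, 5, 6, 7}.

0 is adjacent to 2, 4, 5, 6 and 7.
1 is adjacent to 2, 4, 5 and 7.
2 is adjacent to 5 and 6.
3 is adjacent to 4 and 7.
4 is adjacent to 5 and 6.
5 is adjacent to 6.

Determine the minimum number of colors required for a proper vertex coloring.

0, 2, 5, 6 are pairwise adjacent (a clique of size 4), so at least 4 colors are needed.
4 colors suffice: 0=a, 1=a, 2=c, 3=a, 4=c, 5=b, 6=d, 7=b. Each edge has distinct colors on its endpoints.

4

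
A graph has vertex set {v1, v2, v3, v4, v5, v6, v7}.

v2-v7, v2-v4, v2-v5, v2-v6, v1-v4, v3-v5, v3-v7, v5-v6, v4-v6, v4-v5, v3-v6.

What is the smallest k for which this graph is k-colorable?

v2, v4, v5, v6 are pairwise adjacent (a clique of size 4), so at least 4 colors are needed.
One proper 4-coloring: v1=1, v2=3, v3=2, v4=2, v5=4, v6=1, v7=1. No two adjacent vertices share a color.

4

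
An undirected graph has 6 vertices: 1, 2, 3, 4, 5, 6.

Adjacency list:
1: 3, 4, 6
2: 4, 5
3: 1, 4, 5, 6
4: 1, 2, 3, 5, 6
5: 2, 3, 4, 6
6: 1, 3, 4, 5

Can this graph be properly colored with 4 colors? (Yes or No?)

Yes

The chromatic number is 4. 1, 3, 4, 6 are mutually adjacent (a clique of size 4), so at least 4 colors are needed.
One proper 4-coloring: 1=d, 2=b, 3=c, 4=a, 5=d, 6=b.
That is already a proper 4-coloring.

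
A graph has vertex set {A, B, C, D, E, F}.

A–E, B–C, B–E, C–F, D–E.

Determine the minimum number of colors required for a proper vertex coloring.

2

D and E are adjacent, so at least 2 colors are needed.
A valid assignment using 2 colors: A=2, B=2, C=1, D=2, E=1, F=2. No two adjacent vertices share a color.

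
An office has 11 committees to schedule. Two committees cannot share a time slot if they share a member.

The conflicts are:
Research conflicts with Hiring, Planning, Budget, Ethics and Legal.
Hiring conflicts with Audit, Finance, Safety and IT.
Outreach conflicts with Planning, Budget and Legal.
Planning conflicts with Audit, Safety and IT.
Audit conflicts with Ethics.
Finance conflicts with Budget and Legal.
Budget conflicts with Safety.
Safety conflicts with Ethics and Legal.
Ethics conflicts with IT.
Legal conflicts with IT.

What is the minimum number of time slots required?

Finance and Legal conflict, so at least 2 time slots are needed.
2 time slots suffice: time slot 1 → {Hiring, Planning, Budget, Ethics, Legal}; time slot 2 → {Research, Outreach, Audit, Finance, Safety, IT}. Every pair that conflicts lands in different time slots.

2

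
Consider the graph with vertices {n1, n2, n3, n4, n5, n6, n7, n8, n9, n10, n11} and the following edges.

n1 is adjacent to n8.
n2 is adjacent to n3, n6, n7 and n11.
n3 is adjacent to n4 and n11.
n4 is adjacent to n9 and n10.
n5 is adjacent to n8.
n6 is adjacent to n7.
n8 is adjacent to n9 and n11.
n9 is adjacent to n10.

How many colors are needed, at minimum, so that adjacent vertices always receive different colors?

3

n2, n6, n7 are mutually adjacent, so at least 3 colors are needed.
3 colors suffice: n1=2, n2=1, n3=3, n4=1, n5=2, n6=3, n7=2, n8=1, n9=2, n10=3, n11=2. No two adjacent vertices share a color.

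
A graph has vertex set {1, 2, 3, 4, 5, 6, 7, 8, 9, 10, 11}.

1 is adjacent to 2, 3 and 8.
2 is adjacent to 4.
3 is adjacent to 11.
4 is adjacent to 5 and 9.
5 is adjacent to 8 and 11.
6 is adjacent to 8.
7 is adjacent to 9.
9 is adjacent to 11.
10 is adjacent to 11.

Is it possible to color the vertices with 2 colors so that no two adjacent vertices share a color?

The cycle 1-3-11-5-8-1 has odd length 5, so it cannot be 2-colored; at least 3 colors are needed.
So 2 colors are not enough.

No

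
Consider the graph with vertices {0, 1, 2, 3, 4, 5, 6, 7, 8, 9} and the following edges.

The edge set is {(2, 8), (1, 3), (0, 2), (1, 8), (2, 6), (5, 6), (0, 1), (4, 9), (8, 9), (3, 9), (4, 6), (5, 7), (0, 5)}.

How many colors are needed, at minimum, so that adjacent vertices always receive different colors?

3

The cycle 8-2-6-4-9-8 has odd length 5, so it cannot be 2-colored; at least 3 colors are needed.
3 colors suffice: color red → {3, 4, 5, 8}; color blue → {1, 2, 7, 9}; color green → {0, 6}. Each edge has distinct colors on its endpoints.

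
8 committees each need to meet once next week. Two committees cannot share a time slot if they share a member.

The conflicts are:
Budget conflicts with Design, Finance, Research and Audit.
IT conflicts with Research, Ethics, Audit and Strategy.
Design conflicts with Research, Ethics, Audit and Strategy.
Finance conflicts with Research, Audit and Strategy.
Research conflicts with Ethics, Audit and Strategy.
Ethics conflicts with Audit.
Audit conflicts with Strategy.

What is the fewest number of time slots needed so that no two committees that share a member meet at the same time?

4

IT, Research, Ethics, Audit are mutually in conflict, so at least 4 time slots are needed.
Using 4 time slots: Budget=3, IT=4, Design=4, Finance=4, Research=2, Ethics=3, Audit=1, Strategy=3. No two conflicting committees share a time slot.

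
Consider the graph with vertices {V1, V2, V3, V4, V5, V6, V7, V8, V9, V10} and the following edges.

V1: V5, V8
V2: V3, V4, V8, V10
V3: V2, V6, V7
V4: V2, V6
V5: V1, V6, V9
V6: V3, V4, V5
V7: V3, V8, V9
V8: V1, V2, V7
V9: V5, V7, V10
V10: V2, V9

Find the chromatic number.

3

The cycle V7-V9-V5-V1-V8-V7 has odd length 5, so it cannot be 2-colored; at least 3 colors are needed.
3 colors suffice: V1=G, V2=R, V3=G, V4=G, V5=R, V6=B, V7=R, V8=B, V9=B, V10=G. Each edge has distinct colors on its endpoints.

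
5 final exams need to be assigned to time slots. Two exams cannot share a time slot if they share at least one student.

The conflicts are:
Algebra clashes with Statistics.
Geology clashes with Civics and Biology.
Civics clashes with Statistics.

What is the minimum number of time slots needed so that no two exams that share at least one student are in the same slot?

Civics and Statistics conflict, so at least 2 time slots are needed.
A valid assignment using 2 time slots: Algebra=1, Geology=2, Civics=1, Biology=1, Statistics=2. Every pair that conflicts lands in different time slots.

2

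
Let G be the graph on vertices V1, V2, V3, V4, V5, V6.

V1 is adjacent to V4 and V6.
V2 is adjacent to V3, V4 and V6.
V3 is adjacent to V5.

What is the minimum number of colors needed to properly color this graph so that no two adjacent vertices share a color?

2

V1 and V6 are adjacent, so at least 2 colors are needed.
2 colors suffice: V1=1, V2=1, V3=2, V4=2, V5=1, V6=2. Every edge joins two different colors.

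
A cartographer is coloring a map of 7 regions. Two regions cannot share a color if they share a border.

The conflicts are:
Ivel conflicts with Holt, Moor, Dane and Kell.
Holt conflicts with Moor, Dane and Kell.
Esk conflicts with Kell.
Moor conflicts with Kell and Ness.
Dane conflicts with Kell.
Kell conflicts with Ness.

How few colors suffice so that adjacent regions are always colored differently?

4

Ivel, Holt, Dane, Kell all conflict with each other, so at least 4 colors are needed.
4 colors suffice: color 1 → {Kell}; color 2 → {Ivel, Esk, Ness}; color 3 → {Moor, Dane}; color 4 → {Holt}. No two conflicting regions share a color.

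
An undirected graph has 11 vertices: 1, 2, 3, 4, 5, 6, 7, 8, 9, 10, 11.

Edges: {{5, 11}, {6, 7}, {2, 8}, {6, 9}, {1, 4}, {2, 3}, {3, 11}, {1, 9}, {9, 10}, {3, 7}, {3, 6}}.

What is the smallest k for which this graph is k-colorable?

3, 6, 7 are mutually adjacent, so at least 3 colors are needed.
3 colors suffice: color red → {3, 4, 5, 8, 9}; color blue → {1, 2, 6, 10, 11}; color green → {7}. Every edge joins two different colors.

3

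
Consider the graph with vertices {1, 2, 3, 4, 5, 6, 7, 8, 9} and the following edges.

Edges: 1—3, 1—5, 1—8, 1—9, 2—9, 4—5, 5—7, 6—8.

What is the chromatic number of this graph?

2

1 and 5 are adjacent, so at least 2 colors are needed.
2 colors suffice: color a → {1, 2, 4, 6, 7}; color b → {3, 5, 8, 9}. No two adjacent vertices share a color.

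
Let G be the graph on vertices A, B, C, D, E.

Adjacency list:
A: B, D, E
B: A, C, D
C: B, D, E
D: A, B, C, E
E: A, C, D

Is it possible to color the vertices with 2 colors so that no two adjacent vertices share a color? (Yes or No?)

No

B, C, D are pairwise adjacent, so at least 3 colors are needed.
So 2 colors are not enough.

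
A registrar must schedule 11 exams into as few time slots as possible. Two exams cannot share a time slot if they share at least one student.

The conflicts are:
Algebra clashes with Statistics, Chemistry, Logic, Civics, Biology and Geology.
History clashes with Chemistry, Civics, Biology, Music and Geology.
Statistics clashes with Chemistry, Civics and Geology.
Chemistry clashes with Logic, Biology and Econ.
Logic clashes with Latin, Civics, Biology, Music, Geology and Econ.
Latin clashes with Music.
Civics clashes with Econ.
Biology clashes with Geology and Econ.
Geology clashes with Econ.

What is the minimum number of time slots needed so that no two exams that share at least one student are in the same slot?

Algebra, Logic, Biology, Geology are mutually in conflict, so at least 4 time slots are needed.
4 time slots suffice: time slot 1 → {History, Statistics, Logic}; time slot 2 → {Chemistry, Civics, Music, Geology}; time slot 3 → {Algebra, Latin, Econ}; time slot 4 → {Biology}. Every pair that conflicts lands in different time slots.

4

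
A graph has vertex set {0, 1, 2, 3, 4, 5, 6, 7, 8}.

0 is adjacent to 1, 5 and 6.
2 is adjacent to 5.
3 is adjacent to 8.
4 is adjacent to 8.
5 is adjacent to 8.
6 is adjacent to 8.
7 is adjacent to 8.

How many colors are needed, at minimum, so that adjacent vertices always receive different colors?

2

7 and 8 are adjacent, so at least 2 colors are needed.
One proper 2-coloring: 0=red, 1=blue, 2=red, 3=blue, 4=blue, 5=blue, 6=blue, 7=blue, 8=red. Each edge has distinct colors on its endpoints.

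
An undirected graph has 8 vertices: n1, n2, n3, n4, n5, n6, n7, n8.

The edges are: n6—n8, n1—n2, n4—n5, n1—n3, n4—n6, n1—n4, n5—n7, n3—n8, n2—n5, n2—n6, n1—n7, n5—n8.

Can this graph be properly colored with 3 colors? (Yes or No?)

The chromatic number is 3. The cycle n1-n7-n5-n8-n3-n1 has odd length 5, so it cannot be 2-colored; at least 3 colors are needed.
3 colors suffice: n1=1, n2=2, n3=3, n4=2, n5=1, n6=1, n7=2, n8=2.
That is already a proper 3-coloring.

Yes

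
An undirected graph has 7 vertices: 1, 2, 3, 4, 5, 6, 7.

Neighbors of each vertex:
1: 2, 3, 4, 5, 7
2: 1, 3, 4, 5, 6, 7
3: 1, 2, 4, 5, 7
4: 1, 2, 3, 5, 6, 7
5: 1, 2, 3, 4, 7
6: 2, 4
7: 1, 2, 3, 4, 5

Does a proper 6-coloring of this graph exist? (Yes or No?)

The chromatic number is 6. 1, 2, 3, 4, 5, 7 form a clique, so at least 6 colors are needed.
A valid assignment using 6 colors: 1=yellow, 2=red, 3=purple, 4=blue, 5=green, 6=green, 7=orange.
That is already a proper 6-coloring.

Yes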